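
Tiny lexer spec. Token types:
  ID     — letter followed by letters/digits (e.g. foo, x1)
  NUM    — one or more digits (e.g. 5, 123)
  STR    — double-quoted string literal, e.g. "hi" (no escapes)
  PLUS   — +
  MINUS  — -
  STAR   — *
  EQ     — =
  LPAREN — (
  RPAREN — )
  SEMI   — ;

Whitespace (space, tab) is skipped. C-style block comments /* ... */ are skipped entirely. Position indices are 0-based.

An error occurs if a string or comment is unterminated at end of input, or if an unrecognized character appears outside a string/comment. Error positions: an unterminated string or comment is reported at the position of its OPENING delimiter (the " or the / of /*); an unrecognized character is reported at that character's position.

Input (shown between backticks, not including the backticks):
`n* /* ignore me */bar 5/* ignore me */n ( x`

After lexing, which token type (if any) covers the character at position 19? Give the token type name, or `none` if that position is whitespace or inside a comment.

Answer: ID

Derivation:
pos=0: emit ID 'n' (now at pos=1)
pos=1: emit STAR '*'
pos=3: enter COMMENT mode (saw '/*')
exit COMMENT mode (now at pos=18)
pos=18: emit ID 'bar' (now at pos=21)
pos=22: emit NUM '5' (now at pos=23)
pos=23: enter COMMENT mode (saw '/*')
exit COMMENT mode (now at pos=38)
pos=38: emit ID 'n' (now at pos=39)
pos=40: emit LPAREN '('
pos=42: emit ID 'x' (now at pos=43)
DONE. 7 tokens: [ID, STAR, ID, NUM, ID, LPAREN, ID]
Position 19: char is 'a' -> ID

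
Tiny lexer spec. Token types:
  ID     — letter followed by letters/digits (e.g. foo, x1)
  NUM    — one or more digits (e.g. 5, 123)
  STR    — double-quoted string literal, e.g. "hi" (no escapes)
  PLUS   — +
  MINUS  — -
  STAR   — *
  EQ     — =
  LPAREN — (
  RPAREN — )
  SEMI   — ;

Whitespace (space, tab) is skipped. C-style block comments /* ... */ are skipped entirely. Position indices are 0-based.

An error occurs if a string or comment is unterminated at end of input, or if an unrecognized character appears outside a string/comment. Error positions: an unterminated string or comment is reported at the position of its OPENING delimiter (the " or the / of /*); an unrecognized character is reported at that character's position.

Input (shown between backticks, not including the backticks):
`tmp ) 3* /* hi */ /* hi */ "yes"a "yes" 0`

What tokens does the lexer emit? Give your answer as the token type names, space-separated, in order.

pos=0: emit ID 'tmp' (now at pos=3)
pos=4: emit RPAREN ')'
pos=6: emit NUM '3' (now at pos=7)
pos=7: emit STAR '*'
pos=9: enter COMMENT mode (saw '/*')
exit COMMENT mode (now at pos=17)
pos=18: enter COMMENT mode (saw '/*')
exit COMMENT mode (now at pos=26)
pos=27: enter STRING mode
pos=27: emit STR "yes" (now at pos=32)
pos=32: emit ID 'a' (now at pos=33)
pos=34: enter STRING mode
pos=34: emit STR "yes" (now at pos=39)
pos=40: emit NUM '0' (now at pos=41)
DONE. 8 tokens: [ID, RPAREN, NUM, STAR, STR, ID, STR, NUM]

Answer: ID RPAREN NUM STAR STR ID STR NUM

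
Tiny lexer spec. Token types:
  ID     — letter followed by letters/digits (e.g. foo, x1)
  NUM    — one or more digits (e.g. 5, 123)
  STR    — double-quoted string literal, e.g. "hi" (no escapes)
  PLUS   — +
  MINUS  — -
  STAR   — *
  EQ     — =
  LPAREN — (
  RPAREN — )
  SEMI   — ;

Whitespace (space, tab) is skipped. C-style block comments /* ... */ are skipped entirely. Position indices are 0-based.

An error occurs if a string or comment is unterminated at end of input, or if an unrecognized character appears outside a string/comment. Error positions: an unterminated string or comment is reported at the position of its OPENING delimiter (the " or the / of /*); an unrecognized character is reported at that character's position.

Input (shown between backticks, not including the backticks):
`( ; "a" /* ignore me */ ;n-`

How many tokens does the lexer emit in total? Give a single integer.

pos=0: emit LPAREN '('
pos=2: emit SEMI ';'
pos=4: enter STRING mode
pos=4: emit STR "a" (now at pos=7)
pos=8: enter COMMENT mode (saw '/*')
exit COMMENT mode (now at pos=23)
pos=24: emit SEMI ';'
pos=25: emit ID 'n' (now at pos=26)
pos=26: emit MINUS '-'
DONE. 6 tokens: [LPAREN, SEMI, STR, SEMI, ID, MINUS]

Answer: 6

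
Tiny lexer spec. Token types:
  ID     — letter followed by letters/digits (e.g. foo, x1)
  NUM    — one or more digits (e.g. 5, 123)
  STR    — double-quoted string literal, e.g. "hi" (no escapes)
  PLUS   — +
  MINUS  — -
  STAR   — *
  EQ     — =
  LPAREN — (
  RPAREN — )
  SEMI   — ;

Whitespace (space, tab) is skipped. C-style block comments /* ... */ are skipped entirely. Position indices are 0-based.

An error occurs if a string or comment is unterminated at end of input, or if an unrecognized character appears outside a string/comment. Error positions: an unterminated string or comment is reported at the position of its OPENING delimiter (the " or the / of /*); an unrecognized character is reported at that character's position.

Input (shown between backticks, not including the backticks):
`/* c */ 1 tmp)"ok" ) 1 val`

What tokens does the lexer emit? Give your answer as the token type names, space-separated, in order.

Answer: NUM ID RPAREN STR RPAREN NUM ID

Derivation:
pos=0: enter COMMENT mode (saw '/*')
exit COMMENT mode (now at pos=7)
pos=8: emit NUM '1' (now at pos=9)
pos=10: emit ID 'tmp' (now at pos=13)
pos=13: emit RPAREN ')'
pos=14: enter STRING mode
pos=14: emit STR "ok" (now at pos=18)
pos=19: emit RPAREN ')'
pos=21: emit NUM '1' (now at pos=22)
pos=23: emit ID 'val' (now at pos=26)
DONE. 7 tokens: [NUM, ID, RPAREN, STR, RPAREN, NUM, ID]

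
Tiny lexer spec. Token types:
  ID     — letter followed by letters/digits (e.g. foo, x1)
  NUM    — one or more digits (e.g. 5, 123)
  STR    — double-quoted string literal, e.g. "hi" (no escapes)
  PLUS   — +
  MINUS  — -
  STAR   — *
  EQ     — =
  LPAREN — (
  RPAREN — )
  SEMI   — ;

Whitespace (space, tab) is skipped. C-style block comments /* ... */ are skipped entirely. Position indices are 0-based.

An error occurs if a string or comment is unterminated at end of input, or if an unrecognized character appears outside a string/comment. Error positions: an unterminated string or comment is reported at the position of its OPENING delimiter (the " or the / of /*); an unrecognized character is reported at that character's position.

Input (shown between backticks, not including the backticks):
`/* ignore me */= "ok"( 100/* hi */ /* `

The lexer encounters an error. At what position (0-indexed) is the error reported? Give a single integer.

pos=0: enter COMMENT mode (saw '/*')
exit COMMENT mode (now at pos=15)
pos=15: emit EQ '='
pos=17: enter STRING mode
pos=17: emit STR "ok" (now at pos=21)
pos=21: emit LPAREN '('
pos=23: emit NUM '100' (now at pos=26)
pos=26: enter COMMENT mode (saw '/*')
exit COMMENT mode (now at pos=34)
pos=35: enter COMMENT mode (saw '/*')
pos=35: ERROR — unterminated comment (reached EOF)

Answer: 35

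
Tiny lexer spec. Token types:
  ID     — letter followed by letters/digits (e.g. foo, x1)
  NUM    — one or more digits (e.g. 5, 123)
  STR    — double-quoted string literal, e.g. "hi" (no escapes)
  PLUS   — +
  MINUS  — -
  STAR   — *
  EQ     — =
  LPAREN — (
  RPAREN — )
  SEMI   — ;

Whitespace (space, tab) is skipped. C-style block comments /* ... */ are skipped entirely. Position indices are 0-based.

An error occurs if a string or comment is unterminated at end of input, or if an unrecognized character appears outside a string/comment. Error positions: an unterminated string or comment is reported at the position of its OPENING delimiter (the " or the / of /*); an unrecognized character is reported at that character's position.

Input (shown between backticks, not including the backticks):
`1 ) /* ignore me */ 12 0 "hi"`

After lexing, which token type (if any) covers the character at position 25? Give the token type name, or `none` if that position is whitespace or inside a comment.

Answer: STR

Derivation:
pos=0: emit NUM '1' (now at pos=1)
pos=2: emit RPAREN ')'
pos=4: enter COMMENT mode (saw '/*')
exit COMMENT mode (now at pos=19)
pos=20: emit NUM '12' (now at pos=22)
pos=23: emit NUM '0' (now at pos=24)
pos=25: enter STRING mode
pos=25: emit STR "hi" (now at pos=29)
DONE. 5 tokens: [NUM, RPAREN, NUM, NUM, STR]
Position 25: char is '"' -> STR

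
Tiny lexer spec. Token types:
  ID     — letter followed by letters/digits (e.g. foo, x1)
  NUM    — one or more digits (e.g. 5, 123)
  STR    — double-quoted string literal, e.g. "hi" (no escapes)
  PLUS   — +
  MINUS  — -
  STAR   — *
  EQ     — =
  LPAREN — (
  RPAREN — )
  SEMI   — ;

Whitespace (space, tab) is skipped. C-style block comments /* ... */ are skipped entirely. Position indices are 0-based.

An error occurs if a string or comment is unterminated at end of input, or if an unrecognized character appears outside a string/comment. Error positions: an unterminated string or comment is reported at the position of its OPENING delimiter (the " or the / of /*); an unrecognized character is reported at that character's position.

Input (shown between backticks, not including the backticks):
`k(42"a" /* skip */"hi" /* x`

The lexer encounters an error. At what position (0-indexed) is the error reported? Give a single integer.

Answer: 23

Derivation:
pos=0: emit ID 'k' (now at pos=1)
pos=1: emit LPAREN '('
pos=2: emit NUM '42' (now at pos=4)
pos=4: enter STRING mode
pos=4: emit STR "a" (now at pos=7)
pos=8: enter COMMENT mode (saw '/*')
exit COMMENT mode (now at pos=18)
pos=18: enter STRING mode
pos=18: emit STR "hi" (now at pos=22)
pos=23: enter COMMENT mode (saw '/*')
pos=23: ERROR — unterminated comment (reached EOF)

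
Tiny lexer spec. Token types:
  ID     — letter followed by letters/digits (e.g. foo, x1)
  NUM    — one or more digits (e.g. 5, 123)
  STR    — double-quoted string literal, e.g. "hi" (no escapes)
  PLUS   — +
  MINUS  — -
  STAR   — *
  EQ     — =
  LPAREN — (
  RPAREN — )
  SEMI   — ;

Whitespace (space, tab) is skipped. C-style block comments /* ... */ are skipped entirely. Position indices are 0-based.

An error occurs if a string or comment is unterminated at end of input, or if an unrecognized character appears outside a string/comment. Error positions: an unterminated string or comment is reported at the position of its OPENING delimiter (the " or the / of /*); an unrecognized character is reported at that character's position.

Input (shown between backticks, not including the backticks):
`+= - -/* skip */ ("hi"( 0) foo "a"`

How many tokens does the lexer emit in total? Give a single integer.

Answer: 11

Derivation:
pos=0: emit PLUS '+'
pos=1: emit EQ '='
pos=3: emit MINUS '-'
pos=5: emit MINUS '-'
pos=6: enter COMMENT mode (saw '/*')
exit COMMENT mode (now at pos=16)
pos=17: emit LPAREN '('
pos=18: enter STRING mode
pos=18: emit STR "hi" (now at pos=22)
pos=22: emit LPAREN '('
pos=24: emit NUM '0' (now at pos=25)
pos=25: emit RPAREN ')'
pos=27: emit ID 'foo' (now at pos=30)
pos=31: enter STRING mode
pos=31: emit STR "a" (now at pos=34)
DONE. 11 tokens: [PLUS, EQ, MINUS, MINUS, LPAREN, STR, LPAREN, NUM, RPAREN, ID, STR]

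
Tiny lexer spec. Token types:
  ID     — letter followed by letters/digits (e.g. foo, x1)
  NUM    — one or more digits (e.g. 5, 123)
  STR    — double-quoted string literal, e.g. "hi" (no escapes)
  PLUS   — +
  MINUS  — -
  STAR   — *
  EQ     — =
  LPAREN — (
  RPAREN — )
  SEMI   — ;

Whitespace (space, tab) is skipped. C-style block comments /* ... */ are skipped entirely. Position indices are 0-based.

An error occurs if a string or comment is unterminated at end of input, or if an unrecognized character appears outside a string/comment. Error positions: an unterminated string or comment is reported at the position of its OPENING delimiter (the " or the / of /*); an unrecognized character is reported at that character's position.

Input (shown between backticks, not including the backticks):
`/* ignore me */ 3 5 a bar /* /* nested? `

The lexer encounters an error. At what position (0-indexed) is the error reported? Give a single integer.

Answer: 26

Derivation:
pos=0: enter COMMENT mode (saw '/*')
exit COMMENT mode (now at pos=15)
pos=16: emit NUM '3' (now at pos=17)
pos=18: emit NUM '5' (now at pos=19)
pos=20: emit ID 'a' (now at pos=21)
pos=22: emit ID 'bar' (now at pos=25)
pos=26: enter COMMENT mode (saw '/*')
pos=26: ERROR — unterminated comment (reached EOF)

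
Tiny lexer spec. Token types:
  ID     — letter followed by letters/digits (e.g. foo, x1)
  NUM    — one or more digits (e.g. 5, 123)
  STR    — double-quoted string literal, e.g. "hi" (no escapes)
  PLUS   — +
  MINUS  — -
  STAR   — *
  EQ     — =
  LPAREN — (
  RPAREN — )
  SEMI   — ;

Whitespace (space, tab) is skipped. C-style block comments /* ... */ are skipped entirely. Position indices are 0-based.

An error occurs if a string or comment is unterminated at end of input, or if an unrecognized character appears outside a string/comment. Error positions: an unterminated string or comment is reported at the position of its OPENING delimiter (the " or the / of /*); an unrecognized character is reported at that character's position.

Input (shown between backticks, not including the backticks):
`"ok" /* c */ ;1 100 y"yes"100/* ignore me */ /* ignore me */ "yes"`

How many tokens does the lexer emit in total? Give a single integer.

pos=0: enter STRING mode
pos=0: emit STR "ok" (now at pos=4)
pos=5: enter COMMENT mode (saw '/*')
exit COMMENT mode (now at pos=12)
pos=13: emit SEMI ';'
pos=14: emit NUM '1' (now at pos=15)
pos=16: emit NUM '100' (now at pos=19)
pos=20: emit ID 'y' (now at pos=21)
pos=21: enter STRING mode
pos=21: emit STR "yes" (now at pos=26)
pos=26: emit NUM '100' (now at pos=29)
pos=29: enter COMMENT mode (saw '/*')
exit COMMENT mode (now at pos=44)
pos=45: enter COMMENT mode (saw '/*')
exit COMMENT mode (now at pos=60)
pos=61: enter STRING mode
pos=61: emit STR "yes" (now at pos=66)
DONE. 8 tokens: [STR, SEMI, NUM, NUM, ID, STR, NUM, STR]

Answer: 8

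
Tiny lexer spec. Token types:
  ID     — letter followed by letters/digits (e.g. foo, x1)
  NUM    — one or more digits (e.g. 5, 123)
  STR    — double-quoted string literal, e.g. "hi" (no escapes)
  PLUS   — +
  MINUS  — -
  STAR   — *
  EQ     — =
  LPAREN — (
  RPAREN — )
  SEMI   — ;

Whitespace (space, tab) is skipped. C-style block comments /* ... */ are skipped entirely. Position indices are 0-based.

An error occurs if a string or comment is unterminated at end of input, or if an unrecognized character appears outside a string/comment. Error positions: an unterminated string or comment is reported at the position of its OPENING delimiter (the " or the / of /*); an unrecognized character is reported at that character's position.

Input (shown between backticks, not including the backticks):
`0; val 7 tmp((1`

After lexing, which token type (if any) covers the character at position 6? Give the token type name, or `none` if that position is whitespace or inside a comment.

pos=0: emit NUM '0' (now at pos=1)
pos=1: emit SEMI ';'
pos=3: emit ID 'val' (now at pos=6)
pos=7: emit NUM '7' (now at pos=8)
pos=9: emit ID 'tmp' (now at pos=12)
pos=12: emit LPAREN '('
pos=13: emit LPAREN '('
pos=14: emit NUM '1' (now at pos=15)
DONE. 8 tokens: [NUM, SEMI, ID, NUM, ID, LPAREN, LPAREN, NUM]
Position 6: char is ' ' -> none

Answer: none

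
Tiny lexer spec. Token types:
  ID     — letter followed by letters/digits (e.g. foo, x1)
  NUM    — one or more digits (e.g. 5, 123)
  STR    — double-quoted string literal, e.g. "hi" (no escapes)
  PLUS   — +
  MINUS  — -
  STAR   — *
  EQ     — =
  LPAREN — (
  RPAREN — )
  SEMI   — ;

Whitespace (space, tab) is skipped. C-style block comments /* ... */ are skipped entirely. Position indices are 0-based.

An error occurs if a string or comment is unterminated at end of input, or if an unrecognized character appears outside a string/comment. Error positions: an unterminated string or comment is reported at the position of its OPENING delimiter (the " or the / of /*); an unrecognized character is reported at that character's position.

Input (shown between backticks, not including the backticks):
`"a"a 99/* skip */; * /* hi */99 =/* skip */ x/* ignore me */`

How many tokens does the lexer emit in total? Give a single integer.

pos=0: enter STRING mode
pos=0: emit STR "a" (now at pos=3)
pos=3: emit ID 'a' (now at pos=4)
pos=5: emit NUM '99' (now at pos=7)
pos=7: enter COMMENT mode (saw '/*')
exit COMMENT mode (now at pos=17)
pos=17: emit SEMI ';'
pos=19: emit STAR '*'
pos=21: enter COMMENT mode (saw '/*')
exit COMMENT mode (now at pos=29)
pos=29: emit NUM '99' (now at pos=31)
pos=32: emit EQ '='
pos=33: enter COMMENT mode (saw '/*')
exit COMMENT mode (now at pos=43)
pos=44: emit ID 'x' (now at pos=45)
pos=45: enter COMMENT mode (saw '/*')
exit COMMENT mode (now at pos=60)
DONE. 8 tokens: [STR, ID, NUM, SEMI, STAR, NUM, EQ, ID]

Answer: 8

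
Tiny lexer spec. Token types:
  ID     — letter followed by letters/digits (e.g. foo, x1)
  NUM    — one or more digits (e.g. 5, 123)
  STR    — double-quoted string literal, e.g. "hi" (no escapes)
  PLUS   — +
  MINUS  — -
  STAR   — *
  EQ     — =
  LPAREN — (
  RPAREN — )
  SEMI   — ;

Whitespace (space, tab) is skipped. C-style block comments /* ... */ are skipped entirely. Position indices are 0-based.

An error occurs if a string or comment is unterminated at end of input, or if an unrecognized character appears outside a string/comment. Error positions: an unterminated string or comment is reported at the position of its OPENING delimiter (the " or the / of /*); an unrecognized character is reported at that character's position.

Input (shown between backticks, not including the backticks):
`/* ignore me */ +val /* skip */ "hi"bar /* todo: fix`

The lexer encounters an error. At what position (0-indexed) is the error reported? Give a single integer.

Answer: 40

Derivation:
pos=0: enter COMMENT mode (saw '/*')
exit COMMENT mode (now at pos=15)
pos=16: emit PLUS '+'
pos=17: emit ID 'val' (now at pos=20)
pos=21: enter COMMENT mode (saw '/*')
exit COMMENT mode (now at pos=31)
pos=32: enter STRING mode
pos=32: emit STR "hi" (now at pos=36)
pos=36: emit ID 'bar' (now at pos=39)
pos=40: enter COMMENT mode (saw '/*')
pos=40: ERROR — unterminated comment (reached EOF)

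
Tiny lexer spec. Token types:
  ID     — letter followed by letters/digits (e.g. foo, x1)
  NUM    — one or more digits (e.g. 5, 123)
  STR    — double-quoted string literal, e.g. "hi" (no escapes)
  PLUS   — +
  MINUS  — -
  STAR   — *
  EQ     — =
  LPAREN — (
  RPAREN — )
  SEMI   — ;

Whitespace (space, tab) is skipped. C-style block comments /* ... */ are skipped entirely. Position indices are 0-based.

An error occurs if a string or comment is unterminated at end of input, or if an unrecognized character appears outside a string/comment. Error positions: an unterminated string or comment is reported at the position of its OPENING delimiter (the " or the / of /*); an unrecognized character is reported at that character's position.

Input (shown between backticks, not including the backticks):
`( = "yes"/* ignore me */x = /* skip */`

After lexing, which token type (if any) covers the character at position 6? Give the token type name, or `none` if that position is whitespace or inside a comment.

pos=0: emit LPAREN '('
pos=2: emit EQ '='
pos=4: enter STRING mode
pos=4: emit STR "yes" (now at pos=9)
pos=9: enter COMMENT mode (saw '/*')
exit COMMENT mode (now at pos=24)
pos=24: emit ID 'x' (now at pos=25)
pos=26: emit EQ '='
pos=28: enter COMMENT mode (saw '/*')
exit COMMENT mode (now at pos=38)
DONE. 5 tokens: [LPAREN, EQ, STR, ID, EQ]
Position 6: char is 'e' -> STR

Answer: STR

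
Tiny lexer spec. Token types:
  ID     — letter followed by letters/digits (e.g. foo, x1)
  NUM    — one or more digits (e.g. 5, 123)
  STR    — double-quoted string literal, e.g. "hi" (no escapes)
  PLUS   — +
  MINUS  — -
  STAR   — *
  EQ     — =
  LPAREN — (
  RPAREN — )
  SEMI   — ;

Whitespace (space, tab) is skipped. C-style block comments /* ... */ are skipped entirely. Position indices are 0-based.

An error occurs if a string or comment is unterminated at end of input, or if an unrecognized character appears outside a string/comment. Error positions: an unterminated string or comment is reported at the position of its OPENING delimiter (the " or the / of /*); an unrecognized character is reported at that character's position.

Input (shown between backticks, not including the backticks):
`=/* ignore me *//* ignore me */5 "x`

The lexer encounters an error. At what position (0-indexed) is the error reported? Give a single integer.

pos=0: emit EQ '='
pos=1: enter COMMENT mode (saw '/*')
exit COMMENT mode (now at pos=16)
pos=16: enter COMMENT mode (saw '/*')
exit COMMENT mode (now at pos=31)
pos=31: emit NUM '5' (now at pos=32)
pos=33: enter STRING mode
pos=33: ERROR — unterminated string

Answer: 33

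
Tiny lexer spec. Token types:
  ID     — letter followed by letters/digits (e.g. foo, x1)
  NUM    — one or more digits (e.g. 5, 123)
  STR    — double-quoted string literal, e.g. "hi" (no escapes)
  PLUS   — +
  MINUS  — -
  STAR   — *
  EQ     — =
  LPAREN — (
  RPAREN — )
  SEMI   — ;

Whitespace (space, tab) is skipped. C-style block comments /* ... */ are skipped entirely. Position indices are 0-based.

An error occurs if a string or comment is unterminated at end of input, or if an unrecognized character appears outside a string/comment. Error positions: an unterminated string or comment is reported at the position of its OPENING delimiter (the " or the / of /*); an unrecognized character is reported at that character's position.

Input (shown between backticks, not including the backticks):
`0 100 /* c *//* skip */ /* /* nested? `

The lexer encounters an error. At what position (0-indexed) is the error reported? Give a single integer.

pos=0: emit NUM '0' (now at pos=1)
pos=2: emit NUM '100' (now at pos=5)
pos=6: enter COMMENT mode (saw '/*')
exit COMMENT mode (now at pos=13)
pos=13: enter COMMENT mode (saw '/*')
exit COMMENT mode (now at pos=23)
pos=24: enter COMMENT mode (saw '/*')
pos=24: ERROR — unterminated comment (reached EOF)

Answer: 24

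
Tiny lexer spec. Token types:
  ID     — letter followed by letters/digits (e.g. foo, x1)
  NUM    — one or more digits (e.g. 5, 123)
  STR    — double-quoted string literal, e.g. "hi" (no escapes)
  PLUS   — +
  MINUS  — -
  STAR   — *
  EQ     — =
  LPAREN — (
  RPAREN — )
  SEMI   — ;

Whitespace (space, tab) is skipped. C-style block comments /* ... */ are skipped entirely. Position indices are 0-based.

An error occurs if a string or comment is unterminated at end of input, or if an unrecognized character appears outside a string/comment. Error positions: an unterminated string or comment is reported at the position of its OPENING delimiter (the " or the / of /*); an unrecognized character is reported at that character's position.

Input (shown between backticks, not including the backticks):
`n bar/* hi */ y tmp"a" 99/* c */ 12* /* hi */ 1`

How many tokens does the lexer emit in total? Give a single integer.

Answer: 9

Derivation:
pos=0: emit ID 'n' (now at pos=1)
pos=2: emit ID 'bar' (now at pos=5)
pos=5: enter COMMENT mode (saw '/*')
exit COMMENT mode (now at pos=13)
pos=14: emit ID 'y' (now at pos=15)
pos=16: emit ID 'tmp' (now at pos=19)
pos=19: enter STRING mode
pos=19: emit STR "a" (now at pos=22)
pos=23: emit NUM '99' (now at pos=25)
pos=25: enter COMMENT mode (saw '/*')
exit COMMENT mode (now at pos=32)
pos=33: emit NUM '12' (now at pos=35)
pos=35: emit STAR '*'
pos=37: enter COMMENT mode (saw '/*')
exit COMMENT mode (now at pos=45)
pos=46: emit NUM '1' (now at pos=47)
DONE. 9 tokens: [ID, ID, ID, ID, STR, NUM, NUM, STAR, NUM]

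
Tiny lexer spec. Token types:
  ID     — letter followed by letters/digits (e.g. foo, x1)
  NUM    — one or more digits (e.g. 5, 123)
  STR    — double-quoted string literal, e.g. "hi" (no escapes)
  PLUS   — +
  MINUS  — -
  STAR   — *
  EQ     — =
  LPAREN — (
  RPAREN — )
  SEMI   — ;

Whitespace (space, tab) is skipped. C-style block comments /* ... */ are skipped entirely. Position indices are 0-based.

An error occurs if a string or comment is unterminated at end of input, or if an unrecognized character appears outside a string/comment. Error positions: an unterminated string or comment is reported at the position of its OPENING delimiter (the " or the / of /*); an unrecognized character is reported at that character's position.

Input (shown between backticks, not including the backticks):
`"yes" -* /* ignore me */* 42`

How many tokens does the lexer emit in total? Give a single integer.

Answer: 5

Derivation:
pos=0: enter STRING mode
pos=0: emit STR "yes" (now at pos=5)
pos=6: emit MINUS '-'
pos=7: emit STAR '*'
pos=9: enter COMMENT mode (saw '/*')
exit COMMENT mode (now at pos=24)
pos=24: emit STAR '*'
pos=26: emit NUM '42' (now at pos=28)
DONE. 5 tokens: [STR, MINUS, STAR, STAR, NUM]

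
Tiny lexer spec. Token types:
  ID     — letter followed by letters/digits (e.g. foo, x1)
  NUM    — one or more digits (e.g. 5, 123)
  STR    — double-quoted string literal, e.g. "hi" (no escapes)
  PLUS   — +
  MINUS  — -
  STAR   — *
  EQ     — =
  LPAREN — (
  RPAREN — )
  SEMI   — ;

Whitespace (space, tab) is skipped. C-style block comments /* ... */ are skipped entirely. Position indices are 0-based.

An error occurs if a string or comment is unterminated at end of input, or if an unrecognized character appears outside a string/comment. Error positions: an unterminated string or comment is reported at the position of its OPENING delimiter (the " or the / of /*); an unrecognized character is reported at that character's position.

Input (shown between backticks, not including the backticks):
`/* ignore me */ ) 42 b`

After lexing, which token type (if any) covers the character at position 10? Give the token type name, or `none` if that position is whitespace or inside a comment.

pos=0: enter COMMENT mode (saw '/*')
exit COMMENT mode (now at pos=15)
pos=16: emit RPAREN ')'
pos=18: emit NUM '42' (now at pos=20)
pos=21: emit ID 'b' (now at pos=22)
DONE. 3 tokens: [RPAREN, NUM, ID]
Position 10: char is 'm' -> none

Answer: none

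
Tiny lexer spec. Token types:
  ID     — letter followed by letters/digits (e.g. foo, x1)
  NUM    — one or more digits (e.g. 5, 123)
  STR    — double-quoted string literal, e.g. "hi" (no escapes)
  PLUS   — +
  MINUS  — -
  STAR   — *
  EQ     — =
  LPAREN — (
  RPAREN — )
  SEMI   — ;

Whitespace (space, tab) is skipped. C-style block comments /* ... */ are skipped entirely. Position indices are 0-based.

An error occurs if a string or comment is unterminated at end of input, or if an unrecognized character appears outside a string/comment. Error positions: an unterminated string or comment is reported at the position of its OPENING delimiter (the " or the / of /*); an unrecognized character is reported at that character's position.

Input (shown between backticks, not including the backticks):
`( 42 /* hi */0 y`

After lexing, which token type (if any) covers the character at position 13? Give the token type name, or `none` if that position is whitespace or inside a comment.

Answer: NUM

Derivation:
pos=0: emit LPAREN '('
pos=2: emit NUM '42' (now at pos=4)
pos=5: enter COMMENT mode (saw '/*')
exit COMMENT mode (now at pos=13)
pos=13: emit NUM '0' (now at pos=14)
pos=15: emit ID 'y' (now at pos=16)
DONE. 4 tokens: [LPAREN, NUM, NUM, ID]
Position 13: char is '0' -> NUM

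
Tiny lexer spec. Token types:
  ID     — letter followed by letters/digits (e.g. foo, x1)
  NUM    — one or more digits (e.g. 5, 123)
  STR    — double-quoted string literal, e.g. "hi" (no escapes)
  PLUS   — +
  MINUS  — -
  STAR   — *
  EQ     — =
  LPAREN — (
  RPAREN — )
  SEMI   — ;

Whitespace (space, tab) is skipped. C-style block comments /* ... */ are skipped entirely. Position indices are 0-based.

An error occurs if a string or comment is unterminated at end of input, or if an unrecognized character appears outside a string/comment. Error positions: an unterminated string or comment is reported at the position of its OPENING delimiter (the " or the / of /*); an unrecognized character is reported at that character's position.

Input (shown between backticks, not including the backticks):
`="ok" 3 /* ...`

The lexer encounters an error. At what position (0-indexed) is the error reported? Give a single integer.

Answer: 8

Derivation:
pos=0: emit EQ '='
pos=1: enter STRING mode
pos=1: emit STR "ok" (now at pos=5)
pos=6: emit NUM '3' (now at pos=7)
pos=8: enter COMMENT mode (saw '/*')
pos=8: ERROR — unterminated comment (reached EOF)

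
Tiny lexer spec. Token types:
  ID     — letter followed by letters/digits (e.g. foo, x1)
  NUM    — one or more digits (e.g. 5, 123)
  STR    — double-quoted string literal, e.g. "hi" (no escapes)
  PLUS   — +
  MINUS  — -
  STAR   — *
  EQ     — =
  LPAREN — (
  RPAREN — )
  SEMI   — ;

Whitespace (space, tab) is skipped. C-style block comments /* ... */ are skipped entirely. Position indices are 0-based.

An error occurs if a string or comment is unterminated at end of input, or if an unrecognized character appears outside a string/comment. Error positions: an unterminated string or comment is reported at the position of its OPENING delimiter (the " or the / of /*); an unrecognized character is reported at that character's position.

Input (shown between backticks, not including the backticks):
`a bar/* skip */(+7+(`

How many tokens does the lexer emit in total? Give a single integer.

Answer: 7

Derivation:
pos=0: emit ID 'a' (now at pos=1)
pos=2: emit ID 'bar' (now at pos=5)
pos=5: enter COMMENT mode (saw '/*')
exit COMMENT mode (now at pos=15)
pos=15: emit LPAREN '('
pos=16: emit PLUS '+'
pos=17: emit NUM '7' (now at pos=18)
pos=18: emit PLUS '+'
pos=19: emit LPAREN '('
DONE. 7 tokens: [ID, ID, LPAREN, PLUS, NUM, PLUS, LPAREN]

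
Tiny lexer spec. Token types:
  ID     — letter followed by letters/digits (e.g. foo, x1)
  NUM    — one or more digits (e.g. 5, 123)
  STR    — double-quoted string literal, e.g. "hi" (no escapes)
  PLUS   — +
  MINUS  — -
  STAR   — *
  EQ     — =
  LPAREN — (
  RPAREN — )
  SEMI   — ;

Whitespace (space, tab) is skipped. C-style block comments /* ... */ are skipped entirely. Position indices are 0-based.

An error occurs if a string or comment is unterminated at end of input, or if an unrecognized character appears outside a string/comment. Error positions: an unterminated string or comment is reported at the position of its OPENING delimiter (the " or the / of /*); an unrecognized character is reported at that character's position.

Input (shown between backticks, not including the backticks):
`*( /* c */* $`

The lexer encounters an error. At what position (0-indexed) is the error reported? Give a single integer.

pos=0: emit STAR '*'
pos=1: emit LPAREN '('
pos=3: enter COMMENT mode (saw '/*')
exit COMMENT mode (now at pos=10)
pos=10: emit STAR '*'
pos=12: ERROR — unrecognized char '$'

Answer: 12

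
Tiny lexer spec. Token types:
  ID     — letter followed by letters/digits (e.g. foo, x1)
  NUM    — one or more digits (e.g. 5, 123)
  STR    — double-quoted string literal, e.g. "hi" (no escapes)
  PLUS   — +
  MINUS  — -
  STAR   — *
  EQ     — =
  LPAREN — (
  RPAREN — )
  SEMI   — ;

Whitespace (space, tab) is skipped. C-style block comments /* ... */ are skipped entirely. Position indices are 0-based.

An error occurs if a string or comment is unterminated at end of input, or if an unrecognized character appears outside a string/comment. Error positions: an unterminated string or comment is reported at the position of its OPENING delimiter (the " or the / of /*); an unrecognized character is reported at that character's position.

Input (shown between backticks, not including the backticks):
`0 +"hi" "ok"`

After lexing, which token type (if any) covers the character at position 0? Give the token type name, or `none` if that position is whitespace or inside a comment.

pos=0: emit NUM '0' (now at pos=1)
pos=2: emit PLUS '+'
pos=3: enter STRING mode
pos=3: emit STR "hi" (now at pos=7)
pos=8: enter STRING mode
pos=8: emit STR "ok" (now at pos=12)
DONE. 4 tokens: [NUM, PLUS, STR, STR]
Position 0: char is '0' -> NUM

Answer: NUM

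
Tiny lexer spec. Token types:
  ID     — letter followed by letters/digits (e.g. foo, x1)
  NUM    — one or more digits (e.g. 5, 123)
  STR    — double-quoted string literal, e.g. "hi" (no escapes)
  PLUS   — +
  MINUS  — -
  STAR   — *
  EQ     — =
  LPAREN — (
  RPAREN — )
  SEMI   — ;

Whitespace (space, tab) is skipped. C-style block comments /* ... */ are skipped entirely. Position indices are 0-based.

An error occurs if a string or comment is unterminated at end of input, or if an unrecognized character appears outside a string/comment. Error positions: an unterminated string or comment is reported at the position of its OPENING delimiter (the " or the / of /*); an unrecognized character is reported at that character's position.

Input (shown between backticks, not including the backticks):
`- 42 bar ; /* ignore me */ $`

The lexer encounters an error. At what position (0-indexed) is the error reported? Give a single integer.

pos=0: emit MINUS '-'
pos=2: emit NUM '42' (now at pos=4)
pos=5: emit ID 'bar' (now at pos=8)
pos=9: emit SEMI ';'
pos=11: enter COMMENT mode (saw '/*')
exit COMMENT mode (now at pos=26)
pos=27: ERROR — unrecognized char '$'

Answer: 27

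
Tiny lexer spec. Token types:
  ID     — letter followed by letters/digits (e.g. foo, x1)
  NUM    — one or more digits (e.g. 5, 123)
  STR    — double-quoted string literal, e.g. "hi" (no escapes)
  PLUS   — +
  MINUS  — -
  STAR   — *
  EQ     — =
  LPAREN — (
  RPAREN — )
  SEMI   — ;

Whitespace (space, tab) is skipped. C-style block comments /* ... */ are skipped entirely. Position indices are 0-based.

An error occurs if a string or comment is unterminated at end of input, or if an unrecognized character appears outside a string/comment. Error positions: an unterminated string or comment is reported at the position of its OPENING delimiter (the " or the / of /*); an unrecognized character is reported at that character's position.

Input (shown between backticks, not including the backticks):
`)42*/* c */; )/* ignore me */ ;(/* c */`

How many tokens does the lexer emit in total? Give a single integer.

pos=0: emit RPAREN ')'
pos=1: emit NUM '42' (now at pos=3)
pos=3: emit STAR '*'
pos=4: enter COMMENT mode (saw '/*')
exit COMMENT mode (now at pos=11)
pos=11: emit SEMI ';'
pos=13: emit RPAREN ')'
pos=14: enter COMMENT mode (saw '/*')
exit COMMENT mode (now at pos=29)
pos=30: emit SEMI ';'
pos=31: emit LPAREN '('
pos=32: enter COMMENT mode (saw '/*')
exit COMMENT mode (now at pos=39)
DONE. 7 tokens: [RPAREN, NUM, STAR, SEMI, RPAREN, SEMI, LPAREN]

Answer: 7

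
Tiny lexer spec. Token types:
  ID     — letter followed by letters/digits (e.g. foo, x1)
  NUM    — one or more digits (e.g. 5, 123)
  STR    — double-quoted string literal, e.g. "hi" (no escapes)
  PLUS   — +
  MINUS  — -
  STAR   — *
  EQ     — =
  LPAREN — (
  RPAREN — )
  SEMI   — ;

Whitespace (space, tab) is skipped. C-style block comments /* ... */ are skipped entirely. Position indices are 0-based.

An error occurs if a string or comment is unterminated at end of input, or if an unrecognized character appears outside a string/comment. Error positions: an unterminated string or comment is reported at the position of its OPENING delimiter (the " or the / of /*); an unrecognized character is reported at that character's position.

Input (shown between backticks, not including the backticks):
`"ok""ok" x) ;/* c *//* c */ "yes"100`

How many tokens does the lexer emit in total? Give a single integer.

pos=0: enter STRING mode
pos=0: emit STR "ok" (now at pos=4)
pos=4: enter STRING mode
pos=4: emit STR "ok" (now at pos=8)
pos=9: emit ID 'x' (now at pos=10)
pos=10: emit RPAREN ')'
pos=12: emit SEMI ';'
pos=13: enter COMMENT mode (saw '/*')
exit COMMENT mode (now at pos=20)
pos=20: enter COMMENT mode (saw '/*')
exit COMMENT mode (now at pos=27)
pos=28: enter STRING mode
pos=28: emit STR "yes" (now at pos=33)
pos=33: emit NUM '100' (now at pos=36)
DONE. 7 tokens: [STR, STR, ID, RPAREN, SEMI, STR, NUM]

Answer: 7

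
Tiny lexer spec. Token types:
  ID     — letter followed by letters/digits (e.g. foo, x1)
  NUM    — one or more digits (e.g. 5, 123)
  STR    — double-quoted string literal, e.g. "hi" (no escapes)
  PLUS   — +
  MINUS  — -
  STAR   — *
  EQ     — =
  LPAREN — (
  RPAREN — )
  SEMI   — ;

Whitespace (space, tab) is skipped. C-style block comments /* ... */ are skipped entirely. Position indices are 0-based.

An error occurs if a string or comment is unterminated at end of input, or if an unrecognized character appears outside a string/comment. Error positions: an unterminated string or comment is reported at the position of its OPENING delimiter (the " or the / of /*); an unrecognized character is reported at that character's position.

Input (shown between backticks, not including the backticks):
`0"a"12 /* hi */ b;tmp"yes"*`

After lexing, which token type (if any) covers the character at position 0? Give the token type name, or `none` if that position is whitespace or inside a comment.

Answer: NUM

Derivation:
pos=0: emit NUM '0' (now at pos=1)
pos=1: enter STRING mode
pos=1: emit STR "a" (now at pos=4)
pos=4: emit NUM '12' (now at pos=6)
pos=7: enter COMMENT mode (saw '/*')
exit COMMENT mode (now at pos=15)
pos=16: emit ID 'b' (now at pos=17)
pos=17: emit SEMI ';'
pos=18: emit ID 'tmp' (now at pos=21)
pos=21: enter STRING mode
pos=21: emit STR "yes" (now at pos=26)
pos=26: emit STAR '*'
DONE. 8 tokens: [NUM, STR, NUM, ID, SEMI, ID, STR, STAR]
Position 0: char is '0' -> NUM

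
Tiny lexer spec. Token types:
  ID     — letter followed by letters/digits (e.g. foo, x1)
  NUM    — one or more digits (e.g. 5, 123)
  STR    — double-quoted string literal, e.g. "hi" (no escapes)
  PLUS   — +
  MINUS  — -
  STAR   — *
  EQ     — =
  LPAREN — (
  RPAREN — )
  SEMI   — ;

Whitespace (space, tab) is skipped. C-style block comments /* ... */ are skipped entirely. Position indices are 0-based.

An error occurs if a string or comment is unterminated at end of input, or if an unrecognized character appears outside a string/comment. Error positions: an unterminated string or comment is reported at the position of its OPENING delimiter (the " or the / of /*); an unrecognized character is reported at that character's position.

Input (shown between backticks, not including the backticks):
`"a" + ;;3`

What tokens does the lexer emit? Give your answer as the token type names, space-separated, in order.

Answer: STR PLUS SEMI SEMI NUM

Derivation:
pos=0: enter STRING mode
pos=0: emit STR "a" (now at pos=3)
pos=4: emit PLUS '+'
pos=6: emit SEMI ';'
pos=7: emit SEMI ';'
pos=8: emit NUM '3' (now at pos=9)
DONE. 5 tokens: [STR, PLUS, SEMI, SEMI, NUM]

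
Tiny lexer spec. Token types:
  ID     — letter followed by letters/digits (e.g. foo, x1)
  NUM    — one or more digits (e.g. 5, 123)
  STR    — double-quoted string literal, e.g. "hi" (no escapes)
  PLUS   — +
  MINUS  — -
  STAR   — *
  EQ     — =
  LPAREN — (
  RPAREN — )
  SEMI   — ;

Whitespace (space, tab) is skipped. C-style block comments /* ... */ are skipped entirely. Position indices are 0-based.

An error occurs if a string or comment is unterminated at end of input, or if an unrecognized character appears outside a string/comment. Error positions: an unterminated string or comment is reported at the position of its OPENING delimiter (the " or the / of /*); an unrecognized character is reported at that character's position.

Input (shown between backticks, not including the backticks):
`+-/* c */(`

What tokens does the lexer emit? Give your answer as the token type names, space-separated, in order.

Answer: PLUS MINUS LPAREN

Derivation:
pos=0: emit PLUS '+'
pos=1: emit MINUS '-'
pos=2: enter COMMENT mode (saw '/*')
exit COMMENT mode (now at pos=9)
pos=9: emit LPAREN '('
DONE. 3 tokens: [PLUS, MINUS, LPAREN]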